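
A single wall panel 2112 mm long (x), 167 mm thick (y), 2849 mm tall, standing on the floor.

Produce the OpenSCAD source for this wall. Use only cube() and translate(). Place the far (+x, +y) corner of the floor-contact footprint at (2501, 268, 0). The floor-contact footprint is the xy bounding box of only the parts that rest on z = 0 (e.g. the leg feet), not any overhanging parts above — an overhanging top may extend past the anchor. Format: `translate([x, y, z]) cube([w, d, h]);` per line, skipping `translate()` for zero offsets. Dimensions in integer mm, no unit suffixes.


translate([389, 101, 0]) cube([2112, 167, 2849]);


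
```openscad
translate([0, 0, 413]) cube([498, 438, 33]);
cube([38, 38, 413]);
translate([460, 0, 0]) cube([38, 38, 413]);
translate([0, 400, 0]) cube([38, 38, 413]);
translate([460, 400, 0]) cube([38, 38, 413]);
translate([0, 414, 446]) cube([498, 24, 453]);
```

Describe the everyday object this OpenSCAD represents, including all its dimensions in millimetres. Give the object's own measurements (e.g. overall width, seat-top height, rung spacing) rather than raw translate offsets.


A chair. The seat is a 498×438×33 mm slab with its top at z = 446 mm, on four 38×38 mm corner legs (flush with the seat edges, standing on z = 0). A flat backrest 24 mm thick, 453 mm tall, spans the full seat width and rises from the seat top along its +y edge, rear face flush with the rear of the seat.


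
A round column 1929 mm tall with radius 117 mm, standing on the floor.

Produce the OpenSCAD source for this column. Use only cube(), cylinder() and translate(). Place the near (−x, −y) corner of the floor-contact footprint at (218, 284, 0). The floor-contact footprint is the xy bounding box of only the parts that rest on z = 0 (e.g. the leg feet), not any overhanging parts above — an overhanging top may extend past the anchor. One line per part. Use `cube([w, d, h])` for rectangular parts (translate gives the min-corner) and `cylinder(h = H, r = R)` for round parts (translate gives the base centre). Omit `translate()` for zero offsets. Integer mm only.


translate([335, 401, 0]) cylinder(h = 1929, r = 117);


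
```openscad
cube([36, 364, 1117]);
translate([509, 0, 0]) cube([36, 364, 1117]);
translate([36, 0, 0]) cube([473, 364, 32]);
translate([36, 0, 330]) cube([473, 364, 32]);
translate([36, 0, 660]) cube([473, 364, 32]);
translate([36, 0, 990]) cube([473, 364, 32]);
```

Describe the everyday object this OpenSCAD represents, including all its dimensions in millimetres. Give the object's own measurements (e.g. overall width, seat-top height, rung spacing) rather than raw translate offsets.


An open bookshelf. Two side panels, each 36 mm thick, 364 mm deep and 1117 mm tall, stand 545 mm apart (outside-to-outside). Between them sit 4 shelves, each 32 mm thick and 364 mm deep, spanning the full gap between the sides. The bottom shelf rests on the floor (its underside at z = 0) and the clear gap between one shelf's top and the next shelf's underside is 298 mm.


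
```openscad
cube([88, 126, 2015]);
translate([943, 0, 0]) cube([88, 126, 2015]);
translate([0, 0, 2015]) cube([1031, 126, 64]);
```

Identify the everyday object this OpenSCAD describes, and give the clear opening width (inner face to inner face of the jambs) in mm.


A door frame. The clear opening width is 855 mm.

Two 2015 mm tall posts with a header on top — a door frame. The left jamb is 88 mm wide at x = 0; the right jamb starts at x = 943. The clear opening is 943 − 88 = 855 mm.


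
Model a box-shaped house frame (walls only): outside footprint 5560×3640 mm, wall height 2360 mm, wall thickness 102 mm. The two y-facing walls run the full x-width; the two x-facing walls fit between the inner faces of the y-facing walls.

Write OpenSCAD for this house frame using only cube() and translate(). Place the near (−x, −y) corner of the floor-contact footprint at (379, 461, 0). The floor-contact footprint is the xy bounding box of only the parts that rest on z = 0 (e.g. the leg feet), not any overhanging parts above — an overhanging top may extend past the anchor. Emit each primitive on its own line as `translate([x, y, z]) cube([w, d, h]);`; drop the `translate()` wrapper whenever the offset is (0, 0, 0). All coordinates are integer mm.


translate([379, 461, 0]) cube([5560, 102, 2360]);
translate([379, 3999, 0]) cube([5560, 102, 2360]);
translate([379, 563, 0]) cube([102, 3436, 2360]);
translate([5837, 563, 0]) cube([102, 3436, 2360]);


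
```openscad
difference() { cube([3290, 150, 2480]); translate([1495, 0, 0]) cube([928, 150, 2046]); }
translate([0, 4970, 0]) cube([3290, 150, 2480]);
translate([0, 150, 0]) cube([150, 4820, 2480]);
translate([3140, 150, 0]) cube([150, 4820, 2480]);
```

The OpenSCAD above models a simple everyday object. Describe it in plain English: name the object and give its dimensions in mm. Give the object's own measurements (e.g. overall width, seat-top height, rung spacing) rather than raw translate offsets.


A single room: four walls, each 2480 mm tall and 150 mm thick, enclosing an outside footprint 3290×5120 mm (x × y), no floor or roof. The front and back walls (−y and +y sides) run the full x-width; the side walls fit between their inner faces. A door opening 928 mm wide and 2046 mm tall is cut through the front wall from the floor up, its −x edge 1495 mm from the wall's −x end.


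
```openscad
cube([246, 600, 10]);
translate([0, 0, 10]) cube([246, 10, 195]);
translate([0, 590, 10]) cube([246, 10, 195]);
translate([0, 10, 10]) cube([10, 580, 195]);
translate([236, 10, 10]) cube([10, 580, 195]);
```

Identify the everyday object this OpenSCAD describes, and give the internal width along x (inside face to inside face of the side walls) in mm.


An open box. The internal width is 226 mm.

A 246×600 base slab with four walls standing on it — an open box. The base is 246 mm wide and the walls are 10 mm thick, so the internal width is 246 − 2 × 10 = 226 mm.


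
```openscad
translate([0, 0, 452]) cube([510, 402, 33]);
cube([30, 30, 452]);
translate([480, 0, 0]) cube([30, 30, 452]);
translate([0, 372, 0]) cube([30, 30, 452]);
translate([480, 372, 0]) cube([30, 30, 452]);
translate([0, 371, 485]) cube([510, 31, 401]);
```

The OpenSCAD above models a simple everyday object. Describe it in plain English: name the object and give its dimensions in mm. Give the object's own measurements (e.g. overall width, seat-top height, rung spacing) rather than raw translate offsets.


A chair. The seat is a 510×402×33 mm slab with its top at z = 485 mm, on four 30×30 mm corner legs (flush with the seat edges, standing on z = 0). A flat backrest 31 mm thick, 401 mm tall, spans the full seat width and rises from the seat top along its +y edge, rear face flush with the rear of the seat.


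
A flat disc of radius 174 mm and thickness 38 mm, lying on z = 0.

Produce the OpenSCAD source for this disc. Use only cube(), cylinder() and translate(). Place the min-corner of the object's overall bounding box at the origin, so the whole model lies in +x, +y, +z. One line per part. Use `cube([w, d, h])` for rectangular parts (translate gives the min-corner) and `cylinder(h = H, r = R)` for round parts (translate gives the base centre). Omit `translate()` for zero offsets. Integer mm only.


translate([174, 174, 0]) cylinder(h = 38, r = 174);


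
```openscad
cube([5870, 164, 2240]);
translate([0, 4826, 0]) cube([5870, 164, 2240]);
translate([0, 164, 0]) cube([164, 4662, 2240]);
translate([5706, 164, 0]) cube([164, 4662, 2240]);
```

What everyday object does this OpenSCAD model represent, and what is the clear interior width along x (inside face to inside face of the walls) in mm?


A house (or room) frame. The interior width is 5542 mm.

Four 2240 mm walls enclosing a rectangle with no floor or roof — a room or house frame. Outside width is 5870 mm and wall thickness is 164 mm, so the interior width is 5870 − 2 × 164 = 5542 mm.


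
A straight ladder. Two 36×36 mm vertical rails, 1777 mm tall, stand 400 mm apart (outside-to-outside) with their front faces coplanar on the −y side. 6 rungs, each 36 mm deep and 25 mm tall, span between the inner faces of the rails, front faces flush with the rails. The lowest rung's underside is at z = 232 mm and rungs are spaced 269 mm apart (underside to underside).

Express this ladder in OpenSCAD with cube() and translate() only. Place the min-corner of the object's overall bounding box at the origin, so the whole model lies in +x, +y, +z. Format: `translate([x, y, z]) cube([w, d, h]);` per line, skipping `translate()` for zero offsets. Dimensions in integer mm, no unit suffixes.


cube([36, 36, 1777]);
translate([364, 0, 0]) cube([36, 36, 1777]);
translate([36, 0, 232]) cube([328, 36, 25]);
translate([36, 0, 501]) cube([328, 36, 25]);
translate([36, 0, 770]) cube([328, 36, 25]);
translate([36, 0, 1039]) cube([328, 36, 25]);
translate([36, 0, 1308]) cube([328, 36, 25]);
translate([36, 0, 1577]) cube([328, 36, 25]);


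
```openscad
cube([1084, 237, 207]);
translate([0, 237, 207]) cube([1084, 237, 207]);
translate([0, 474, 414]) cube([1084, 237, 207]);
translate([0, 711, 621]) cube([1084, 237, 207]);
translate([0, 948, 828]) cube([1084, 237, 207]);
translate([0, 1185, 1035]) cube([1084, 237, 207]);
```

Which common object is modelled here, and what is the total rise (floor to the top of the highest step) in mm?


A staircase. The total rise is 1242 mm.

6 identical blocks, each offset up and back from the previous — a staircase. Each step is 207 mm tall and there are 6 of them, so the total rise is 6 × 207 = 1242 mm.


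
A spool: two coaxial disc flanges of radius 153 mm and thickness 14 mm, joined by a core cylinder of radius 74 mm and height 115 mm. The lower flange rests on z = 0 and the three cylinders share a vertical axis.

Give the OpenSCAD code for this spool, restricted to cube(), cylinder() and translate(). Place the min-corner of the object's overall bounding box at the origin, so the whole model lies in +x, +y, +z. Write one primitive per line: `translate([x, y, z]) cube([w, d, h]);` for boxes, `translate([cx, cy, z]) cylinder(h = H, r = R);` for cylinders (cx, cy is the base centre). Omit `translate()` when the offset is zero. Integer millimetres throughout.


translate([153, 153, 0]) cylinder(h = 14, r = 153);
translate([153, 153, 14]) cylinder(h = 115, r = 74);
translate([153, 153, 129]) cylinder(h = 14, r = 153);


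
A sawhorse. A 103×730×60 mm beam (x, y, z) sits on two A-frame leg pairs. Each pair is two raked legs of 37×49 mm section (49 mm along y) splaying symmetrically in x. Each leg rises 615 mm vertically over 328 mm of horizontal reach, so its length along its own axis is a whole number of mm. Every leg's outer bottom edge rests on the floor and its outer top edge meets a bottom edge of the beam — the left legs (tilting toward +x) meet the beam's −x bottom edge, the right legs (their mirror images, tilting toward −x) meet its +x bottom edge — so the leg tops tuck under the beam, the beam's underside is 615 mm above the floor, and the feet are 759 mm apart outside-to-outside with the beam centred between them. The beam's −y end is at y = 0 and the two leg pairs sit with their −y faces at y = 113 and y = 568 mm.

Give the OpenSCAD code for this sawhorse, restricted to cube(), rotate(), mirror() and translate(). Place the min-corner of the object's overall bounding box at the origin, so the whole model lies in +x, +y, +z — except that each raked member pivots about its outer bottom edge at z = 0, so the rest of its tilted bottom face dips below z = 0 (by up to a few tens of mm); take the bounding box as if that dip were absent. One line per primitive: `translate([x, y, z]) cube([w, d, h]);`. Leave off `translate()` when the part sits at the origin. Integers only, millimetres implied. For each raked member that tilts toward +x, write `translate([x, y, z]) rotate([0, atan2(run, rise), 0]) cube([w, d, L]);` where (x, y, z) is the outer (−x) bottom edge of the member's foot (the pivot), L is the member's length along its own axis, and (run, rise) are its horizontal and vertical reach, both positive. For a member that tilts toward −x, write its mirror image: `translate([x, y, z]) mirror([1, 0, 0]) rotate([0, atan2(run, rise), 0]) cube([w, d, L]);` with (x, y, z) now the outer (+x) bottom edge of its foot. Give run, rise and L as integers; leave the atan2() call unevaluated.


translate([328, 0, 615]) cube([103, 730, 60]);
translate([0, 113, 0]) rotate([0, atan2(328, 615), 0]) cube([37, 49, 697]);
translate([759, 113, 0]) mirror([1, 0, 0]) rotate([0, atan2(328, 615), 0]) cube([37, 49, 697]);
translate([0, 568, 0]) rotate([0, atan2(328, 615), 0]) cube([37, 49, 697]);
translate([759, 568, 0]) mirror([1, 0, 0]) rotate([0, atan2(328, 615), 0]) cube([37, 49, 697]);


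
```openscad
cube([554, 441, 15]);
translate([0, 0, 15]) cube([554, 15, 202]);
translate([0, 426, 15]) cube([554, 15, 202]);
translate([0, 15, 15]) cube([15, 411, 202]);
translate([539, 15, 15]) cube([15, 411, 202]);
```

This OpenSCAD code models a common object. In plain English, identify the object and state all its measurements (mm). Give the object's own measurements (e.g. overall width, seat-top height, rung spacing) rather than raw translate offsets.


An open-topped rectangular box: outside dimensions 554×441×217 mm, with a uniform wall and base thickness of 15 mm. The base is a full 554×441 slab on the floor; four walls sit on top of the base. The front and back walls (the −y and +y sides) span the full width; the two side walls fit between them.


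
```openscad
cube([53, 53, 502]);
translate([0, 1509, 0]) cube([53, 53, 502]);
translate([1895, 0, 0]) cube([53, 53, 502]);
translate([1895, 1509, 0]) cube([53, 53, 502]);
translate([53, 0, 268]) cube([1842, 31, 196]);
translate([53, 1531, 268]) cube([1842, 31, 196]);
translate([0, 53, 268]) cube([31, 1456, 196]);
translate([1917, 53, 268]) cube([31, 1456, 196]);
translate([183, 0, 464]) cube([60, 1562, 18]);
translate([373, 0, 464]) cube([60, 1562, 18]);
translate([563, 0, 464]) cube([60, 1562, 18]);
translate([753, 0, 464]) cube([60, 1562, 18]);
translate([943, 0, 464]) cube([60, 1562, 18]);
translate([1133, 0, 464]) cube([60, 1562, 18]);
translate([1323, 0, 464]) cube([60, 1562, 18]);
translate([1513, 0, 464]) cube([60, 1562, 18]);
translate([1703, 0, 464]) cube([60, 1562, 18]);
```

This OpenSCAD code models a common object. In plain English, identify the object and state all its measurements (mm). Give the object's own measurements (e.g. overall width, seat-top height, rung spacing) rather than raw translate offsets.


A bed frame 1948 mm long (x) by 1562 mm wide (y). Four 53×53 mm corner posts, 502 mm tall, at the corners of the footprint. Four rails of 31 mm thickness and 196 mm height run between adjacent posts with their undersides at z = 268 mm, their outer faces flush with the outside of the frame (the two x-running rails run between the posts' inner faces; the two y-running rails run between the posts' inner faces). 9 slats, each 60 mm wide (x) and 18 mm thick, lie across the top of the two x-running rails, running the full 1562 mm width of the frame in y; along x they sit between the end posts with a 130 mm gap after the −x posts and between neighbouring slats, leaving 132 mm before the +x posts.


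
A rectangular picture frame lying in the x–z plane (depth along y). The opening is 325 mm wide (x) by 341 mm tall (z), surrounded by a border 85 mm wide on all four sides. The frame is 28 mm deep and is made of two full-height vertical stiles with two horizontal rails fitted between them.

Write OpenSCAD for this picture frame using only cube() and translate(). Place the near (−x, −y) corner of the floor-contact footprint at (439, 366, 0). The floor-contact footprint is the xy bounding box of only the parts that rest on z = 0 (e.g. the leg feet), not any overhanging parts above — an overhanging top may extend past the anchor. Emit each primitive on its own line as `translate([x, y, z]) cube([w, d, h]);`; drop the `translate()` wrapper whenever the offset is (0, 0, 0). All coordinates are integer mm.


translate([439, 366, 0]) cube([85, 28, 511]);
translate([849, 366, 0]) cube([85, 28, 511]);
translate([524, 366, 0]) cube([325, 28, 85]);
translate([524, 366, 426]) cube([325, 28, 85]);


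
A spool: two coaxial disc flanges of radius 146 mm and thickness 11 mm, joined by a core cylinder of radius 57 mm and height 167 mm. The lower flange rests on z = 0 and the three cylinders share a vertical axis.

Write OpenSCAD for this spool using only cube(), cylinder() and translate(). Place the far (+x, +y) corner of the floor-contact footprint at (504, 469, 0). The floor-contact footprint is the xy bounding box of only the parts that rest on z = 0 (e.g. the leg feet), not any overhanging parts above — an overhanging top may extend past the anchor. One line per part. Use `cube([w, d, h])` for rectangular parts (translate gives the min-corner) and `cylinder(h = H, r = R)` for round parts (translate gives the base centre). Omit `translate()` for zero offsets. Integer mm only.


translate([358, 323, 0]) cylinder(h = 11, r = 146);
translate([358, 323, 11]) cylinder(h = 167, r = 57);
translate([358, 323, 178]) cylinder(h = 11, r = 146);


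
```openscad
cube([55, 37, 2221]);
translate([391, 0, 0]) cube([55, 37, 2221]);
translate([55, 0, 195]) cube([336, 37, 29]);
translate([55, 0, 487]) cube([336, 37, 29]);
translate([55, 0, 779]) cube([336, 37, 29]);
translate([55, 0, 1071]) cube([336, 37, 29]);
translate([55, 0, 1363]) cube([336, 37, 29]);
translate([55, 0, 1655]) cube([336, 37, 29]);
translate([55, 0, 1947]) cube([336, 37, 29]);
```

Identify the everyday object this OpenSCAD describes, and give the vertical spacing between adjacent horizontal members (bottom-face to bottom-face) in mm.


A ladder. The rung spacing is 292 mm.

Two tall 55×37 posts with 7 short bars between them — a ladder. Adjacent rungs sit at z = 195 and z = 487, so the spacing is 487 − 195 = 292 mm.


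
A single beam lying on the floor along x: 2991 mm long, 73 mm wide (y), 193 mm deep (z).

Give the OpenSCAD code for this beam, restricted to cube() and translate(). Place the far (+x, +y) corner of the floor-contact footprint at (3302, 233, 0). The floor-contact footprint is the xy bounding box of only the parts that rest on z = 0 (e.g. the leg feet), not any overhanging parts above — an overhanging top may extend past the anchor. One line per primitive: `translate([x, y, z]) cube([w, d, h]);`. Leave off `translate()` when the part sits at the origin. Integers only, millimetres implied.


translate([311, 160, 0]) cube([2991, 73, 193]);


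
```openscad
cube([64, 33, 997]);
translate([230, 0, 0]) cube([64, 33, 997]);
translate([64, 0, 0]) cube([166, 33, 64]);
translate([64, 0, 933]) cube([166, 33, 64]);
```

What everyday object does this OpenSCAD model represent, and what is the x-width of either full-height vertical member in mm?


A picture frame. The border width is 64 mm.

Four thin pieces enclosing a rectangular opening — a picture frame. The two full-height stiles are 997 mm tall; the top rail sits at z = 933 and is 64 mm tall, so the border above the opening is 997 − 933 = 64 mm, matching the stile x-width.


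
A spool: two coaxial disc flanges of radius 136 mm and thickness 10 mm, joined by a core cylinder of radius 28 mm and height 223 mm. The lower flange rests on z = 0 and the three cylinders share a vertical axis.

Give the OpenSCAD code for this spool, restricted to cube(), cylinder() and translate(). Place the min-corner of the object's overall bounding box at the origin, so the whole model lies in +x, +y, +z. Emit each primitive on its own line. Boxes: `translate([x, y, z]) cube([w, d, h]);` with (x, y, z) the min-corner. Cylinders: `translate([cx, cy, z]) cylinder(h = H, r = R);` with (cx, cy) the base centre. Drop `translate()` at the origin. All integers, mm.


translate([136, 136, 0]) cylinder(h = 10, r = 136);
translate([136, 136, 10]) cylinder(h = 223, r = 28);
translate([136, 136, 233]) cylinder(h = 10, r = 136);


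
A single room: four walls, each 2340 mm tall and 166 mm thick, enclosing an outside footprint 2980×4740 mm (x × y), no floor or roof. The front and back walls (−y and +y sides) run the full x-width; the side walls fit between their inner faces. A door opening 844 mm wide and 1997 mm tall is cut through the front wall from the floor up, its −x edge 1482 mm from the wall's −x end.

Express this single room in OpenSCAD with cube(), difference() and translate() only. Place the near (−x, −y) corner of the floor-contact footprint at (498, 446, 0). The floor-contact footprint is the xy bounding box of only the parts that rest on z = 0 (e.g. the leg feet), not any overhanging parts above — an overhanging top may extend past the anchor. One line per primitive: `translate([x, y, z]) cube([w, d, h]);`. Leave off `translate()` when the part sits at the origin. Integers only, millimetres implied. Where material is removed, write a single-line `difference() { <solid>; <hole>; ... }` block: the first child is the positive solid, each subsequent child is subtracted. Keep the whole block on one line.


difference() { translate([498, 446, 0]) cube([2980, 166, 2340]); translate([1980, 446, 0]) cube([844, 166, 1997]); }
translate([498, 5020, 0]) cube([2980, 166, 2340]);
translate([498, 612, 0]) cube([166, 4408, 2340]);
translate([3312, 612, 0]) cube([166, 4408, 2340]);


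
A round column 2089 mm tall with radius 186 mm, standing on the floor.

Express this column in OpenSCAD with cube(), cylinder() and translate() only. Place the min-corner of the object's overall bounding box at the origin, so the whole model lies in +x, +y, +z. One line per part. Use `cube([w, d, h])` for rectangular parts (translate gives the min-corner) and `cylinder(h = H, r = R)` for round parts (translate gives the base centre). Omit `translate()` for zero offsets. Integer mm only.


translate([186, 186, 0]) cylinder(h = 2089, r = 186);


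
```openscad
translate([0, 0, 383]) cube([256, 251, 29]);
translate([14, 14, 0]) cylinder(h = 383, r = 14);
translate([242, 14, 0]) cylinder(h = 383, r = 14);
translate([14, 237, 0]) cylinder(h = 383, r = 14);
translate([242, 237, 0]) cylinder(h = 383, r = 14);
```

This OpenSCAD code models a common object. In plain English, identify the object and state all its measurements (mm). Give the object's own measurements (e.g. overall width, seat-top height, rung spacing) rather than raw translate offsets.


A four-legged stool. The seat is a 256×251×29 mm slab whose top surface is at z = 412 mm; four round legs, each 28 mm in diameter, run from the floor (z = 0) to the underside of the seat, each leg's axis is inset half a diameter from the nearest pair of seat edges (so the leg's bounding box is flush with the corner).


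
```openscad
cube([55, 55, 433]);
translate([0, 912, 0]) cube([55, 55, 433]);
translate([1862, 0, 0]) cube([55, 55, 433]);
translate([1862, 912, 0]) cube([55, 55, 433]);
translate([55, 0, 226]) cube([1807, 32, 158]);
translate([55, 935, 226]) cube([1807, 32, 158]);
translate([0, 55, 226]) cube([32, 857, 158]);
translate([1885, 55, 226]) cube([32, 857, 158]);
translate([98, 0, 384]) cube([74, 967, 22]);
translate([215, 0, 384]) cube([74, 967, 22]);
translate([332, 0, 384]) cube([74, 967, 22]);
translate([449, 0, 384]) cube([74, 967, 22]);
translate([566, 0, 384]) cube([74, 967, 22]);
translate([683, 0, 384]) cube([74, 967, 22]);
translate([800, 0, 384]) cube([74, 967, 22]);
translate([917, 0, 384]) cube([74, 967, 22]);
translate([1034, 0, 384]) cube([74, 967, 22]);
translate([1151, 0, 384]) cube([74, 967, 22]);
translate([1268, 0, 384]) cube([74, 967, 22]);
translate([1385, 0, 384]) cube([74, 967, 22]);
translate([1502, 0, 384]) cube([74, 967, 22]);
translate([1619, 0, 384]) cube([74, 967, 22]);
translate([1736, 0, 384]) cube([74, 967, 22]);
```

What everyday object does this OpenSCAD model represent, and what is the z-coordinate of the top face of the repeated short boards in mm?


A bed frame. The slat-top height is 406 mm.

Four posts, four rails, and a row of slats — a bed frame. Slats sit on the rails at z = 226 + 158 = 384; with slat thickness 22, the top is 406 mm.


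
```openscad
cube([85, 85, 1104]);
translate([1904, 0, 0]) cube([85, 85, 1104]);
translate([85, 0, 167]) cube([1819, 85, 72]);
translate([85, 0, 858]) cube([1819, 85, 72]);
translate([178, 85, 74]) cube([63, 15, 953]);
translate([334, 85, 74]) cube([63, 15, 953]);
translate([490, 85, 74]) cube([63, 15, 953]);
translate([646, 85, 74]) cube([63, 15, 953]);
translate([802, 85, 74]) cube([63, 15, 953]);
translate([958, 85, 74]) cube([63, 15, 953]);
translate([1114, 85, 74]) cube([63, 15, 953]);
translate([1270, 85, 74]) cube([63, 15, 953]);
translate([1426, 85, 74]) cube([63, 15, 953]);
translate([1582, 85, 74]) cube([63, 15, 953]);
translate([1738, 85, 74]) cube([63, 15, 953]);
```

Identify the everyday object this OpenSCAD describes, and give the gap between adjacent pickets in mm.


A fence section. The picket gap is 93 mm.

Two posts, two rails, 11 pickets — a fence section. Span 1819 mm holds 11 pickets of 63 mm with 12 equal gaps: ⌊(1819 − 11·63) / 12⌋ = 93 mm.


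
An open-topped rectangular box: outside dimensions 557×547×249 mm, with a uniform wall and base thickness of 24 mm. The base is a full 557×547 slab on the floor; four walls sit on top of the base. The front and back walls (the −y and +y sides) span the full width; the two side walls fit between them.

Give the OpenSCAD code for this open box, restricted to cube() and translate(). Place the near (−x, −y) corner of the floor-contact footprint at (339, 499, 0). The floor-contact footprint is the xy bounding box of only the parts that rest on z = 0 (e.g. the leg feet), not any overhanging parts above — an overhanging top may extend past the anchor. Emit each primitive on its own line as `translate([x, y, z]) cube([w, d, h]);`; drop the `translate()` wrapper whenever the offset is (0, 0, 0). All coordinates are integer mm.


translate([339, 499, 0]) cube([557, 547, 24]);
translate([339, 499, 24]) cube([557, 24, 225]);
translate([339, 1022, 24]) cube([557, 24, 225]);
translate([339, 523, 24]) cube([24, 499, 225]);
translate([872, 523, 24]) cube([24, 499, 225]);


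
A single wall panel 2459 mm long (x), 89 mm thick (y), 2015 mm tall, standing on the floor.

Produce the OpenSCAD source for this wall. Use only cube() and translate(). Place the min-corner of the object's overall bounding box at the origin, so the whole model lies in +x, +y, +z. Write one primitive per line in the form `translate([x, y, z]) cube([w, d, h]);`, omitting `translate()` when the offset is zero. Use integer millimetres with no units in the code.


cube([2459, 89, 2015]);


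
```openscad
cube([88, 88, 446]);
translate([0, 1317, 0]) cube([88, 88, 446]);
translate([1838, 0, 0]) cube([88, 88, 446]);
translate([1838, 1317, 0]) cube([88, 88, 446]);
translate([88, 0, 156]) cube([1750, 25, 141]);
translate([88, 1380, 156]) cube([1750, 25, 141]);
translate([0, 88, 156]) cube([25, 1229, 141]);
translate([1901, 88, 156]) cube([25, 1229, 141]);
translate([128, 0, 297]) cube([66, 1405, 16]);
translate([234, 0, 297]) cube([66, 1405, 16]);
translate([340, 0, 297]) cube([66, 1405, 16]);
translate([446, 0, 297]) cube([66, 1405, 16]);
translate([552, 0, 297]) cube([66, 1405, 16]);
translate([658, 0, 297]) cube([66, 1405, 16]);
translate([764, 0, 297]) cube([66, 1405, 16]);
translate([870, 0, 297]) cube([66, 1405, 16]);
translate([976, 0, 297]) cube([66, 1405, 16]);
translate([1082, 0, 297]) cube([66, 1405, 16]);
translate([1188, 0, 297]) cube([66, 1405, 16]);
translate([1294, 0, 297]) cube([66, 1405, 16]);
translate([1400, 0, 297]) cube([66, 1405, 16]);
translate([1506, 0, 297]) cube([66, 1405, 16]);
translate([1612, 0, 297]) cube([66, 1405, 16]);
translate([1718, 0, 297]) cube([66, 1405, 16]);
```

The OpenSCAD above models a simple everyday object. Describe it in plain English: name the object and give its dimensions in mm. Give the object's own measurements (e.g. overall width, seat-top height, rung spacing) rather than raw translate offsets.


A bed frame 1926 mm long (x) by 1405 mm wide (y). Four 88×88 mm corner posts, 446 mm tall, at the corners of the footprint. Four rails of 25 mm thickness and 141 mm height run between adjacent posts with their undersides at z = 156 mm, their outer faces flush with the outside of the frame (the two x-running rails run between the posts' inner faces; the two y-running rails run between the posts' inner faces). 16 slats, each 66 mm wide (x) and 16 mm thick, lie across the top of the two x-running rails, running the full 1405 mm width of the frame in y; along x they sit between the end posts with a 40 mm gap after the −x posts and between neighbouring slats, leaving 54 mm before the +x posts.


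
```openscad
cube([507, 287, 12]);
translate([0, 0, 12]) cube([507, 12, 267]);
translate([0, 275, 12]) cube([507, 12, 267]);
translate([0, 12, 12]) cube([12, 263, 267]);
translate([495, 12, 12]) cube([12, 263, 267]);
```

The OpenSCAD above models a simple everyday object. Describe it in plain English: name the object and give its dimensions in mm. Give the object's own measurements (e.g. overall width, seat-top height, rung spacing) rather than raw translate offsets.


An open-topped rectangular box: outside dimensions 507×287×279 mm, with a uniform wall and base thickness of 12 mm. The base is a full 507×287 slab on the floor; four walls sit on top of the base. The front and back walls (the −y and +y sides) span the full width; the two side walls fit between them.


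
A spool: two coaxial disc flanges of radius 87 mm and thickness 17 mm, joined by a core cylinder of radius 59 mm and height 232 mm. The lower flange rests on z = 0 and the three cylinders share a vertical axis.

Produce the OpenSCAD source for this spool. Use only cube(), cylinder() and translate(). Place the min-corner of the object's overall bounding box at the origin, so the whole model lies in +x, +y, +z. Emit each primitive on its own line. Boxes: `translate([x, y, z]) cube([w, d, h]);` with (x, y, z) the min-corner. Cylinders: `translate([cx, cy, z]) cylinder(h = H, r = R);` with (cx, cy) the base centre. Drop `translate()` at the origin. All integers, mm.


translate([87, 87, 0]) cylinder(h = 17, r = 87);
translate([87, 87, 17]) cylinder(h = 232, r = 59);
translate([87, 87, 249]) cylinder(h = 17, r = 87);


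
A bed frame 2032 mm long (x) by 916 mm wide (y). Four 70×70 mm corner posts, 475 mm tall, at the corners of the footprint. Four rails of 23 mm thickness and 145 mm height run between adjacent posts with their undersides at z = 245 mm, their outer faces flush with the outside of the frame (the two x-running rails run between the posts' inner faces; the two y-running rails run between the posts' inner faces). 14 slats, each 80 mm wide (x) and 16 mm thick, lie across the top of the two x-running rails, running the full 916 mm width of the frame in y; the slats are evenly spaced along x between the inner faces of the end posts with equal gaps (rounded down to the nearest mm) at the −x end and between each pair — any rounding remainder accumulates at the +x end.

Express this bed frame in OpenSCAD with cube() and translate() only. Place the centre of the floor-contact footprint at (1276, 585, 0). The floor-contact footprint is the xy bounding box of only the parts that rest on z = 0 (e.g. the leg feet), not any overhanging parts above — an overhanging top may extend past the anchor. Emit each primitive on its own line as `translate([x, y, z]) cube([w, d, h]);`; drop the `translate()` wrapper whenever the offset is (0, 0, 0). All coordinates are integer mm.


translate([260, 127, 0]) cube([70, 70, 475]);
translate([260, 973, 0]) cube([70, 70, 475]);
translate([2222, 127, 0]) cube([70, 70, 475]);
translate([2222, 973, 0]) cube([70, 70, 475]);
translate([330, 127, 245]) cube([1892, 23, 145]);
translate([330, 1020, 245]) cube([1892, 23, 145]);
translate([260, 197, 245]) cube([23, 776, 145]);
translate([2269, 197, 245]) cube([23, 776, 145]);
translate([381, 127, 390]) cube([80, 916, 16]);
translate([512, 127, 390]) cube([80, 916, 16]);
translate([643, 127, 390]) cube([80, 916, 16]);
translate([774, 127, 390]) cube([80, 916, 16]);
translate([905, 127, 390]) cube([80, 916, 16]);
translate([1036, 127, 390]) cube([80, 916, 16]);
translate([1167, 127, 390]) cube([80, 916, 16]);
translate([1298, 127, 390]) cube([80, 916, 16]);
translate([1429, 127, 390]) cube([80, 916, 16]);
translate([1560, 127, 390]) cube([80, 916, 16]);
translate([1691, 127, 390]) cube([80, 916, 16]);
translate([1822, 127, 390]) cube([80, 916, 16]);
translate([1953, 127, 390]) cube([80, 916, 16]);
translate([2084, 127, 390]) cube([80, 916, 16]);


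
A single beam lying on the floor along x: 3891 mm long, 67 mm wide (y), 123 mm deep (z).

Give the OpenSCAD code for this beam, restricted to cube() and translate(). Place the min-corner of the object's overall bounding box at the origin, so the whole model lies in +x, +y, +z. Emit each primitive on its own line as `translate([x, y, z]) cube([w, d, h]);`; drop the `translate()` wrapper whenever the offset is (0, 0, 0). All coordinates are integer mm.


cube([3891, 67, 123]);


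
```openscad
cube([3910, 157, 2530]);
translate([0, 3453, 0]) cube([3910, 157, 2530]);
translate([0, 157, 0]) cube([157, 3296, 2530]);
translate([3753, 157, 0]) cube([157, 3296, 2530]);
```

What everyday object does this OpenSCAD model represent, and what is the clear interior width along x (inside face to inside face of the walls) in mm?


A house (or room) frame. The interior width is 3596 mm.

Four 2530 mm walls enclosing a rectangle with no floor or roof — a room or house frame. Outside width is 3910 mm and wall thickness is 157 mm, so the interior width is 3910 − 2 × 157 = 3596 mm.


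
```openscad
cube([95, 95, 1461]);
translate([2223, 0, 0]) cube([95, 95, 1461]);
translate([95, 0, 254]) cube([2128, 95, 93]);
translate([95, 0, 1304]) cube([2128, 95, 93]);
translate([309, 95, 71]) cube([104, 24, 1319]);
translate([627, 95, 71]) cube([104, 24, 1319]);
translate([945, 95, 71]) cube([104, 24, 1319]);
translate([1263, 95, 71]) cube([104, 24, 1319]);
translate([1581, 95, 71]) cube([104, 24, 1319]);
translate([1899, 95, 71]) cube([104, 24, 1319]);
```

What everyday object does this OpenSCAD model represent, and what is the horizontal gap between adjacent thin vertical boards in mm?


A fence section. The picket gap is 214 mm.

Two posts, two rails, 6 pickets — a fence section. Span 2128 mm holds 6 pickets of 104 mm with 7 equal gaps: ⌊(2128 − 6·104) / 7⌋ = 214 mm.


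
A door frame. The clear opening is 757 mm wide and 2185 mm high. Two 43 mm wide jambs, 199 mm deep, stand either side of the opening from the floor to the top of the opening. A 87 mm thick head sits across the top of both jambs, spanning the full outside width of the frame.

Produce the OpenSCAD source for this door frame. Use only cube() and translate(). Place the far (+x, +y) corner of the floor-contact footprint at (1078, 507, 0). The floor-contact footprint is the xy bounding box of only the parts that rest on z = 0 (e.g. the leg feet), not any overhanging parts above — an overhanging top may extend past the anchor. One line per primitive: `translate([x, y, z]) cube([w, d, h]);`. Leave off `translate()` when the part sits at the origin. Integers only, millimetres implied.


translate([235, 308, 0]) cube([43, 199, 2185]);
translate([1035, 308, 0]) cube([43, 199, 2185]);
translate([235, 308, 2185]) cube([843, 199, 87]);


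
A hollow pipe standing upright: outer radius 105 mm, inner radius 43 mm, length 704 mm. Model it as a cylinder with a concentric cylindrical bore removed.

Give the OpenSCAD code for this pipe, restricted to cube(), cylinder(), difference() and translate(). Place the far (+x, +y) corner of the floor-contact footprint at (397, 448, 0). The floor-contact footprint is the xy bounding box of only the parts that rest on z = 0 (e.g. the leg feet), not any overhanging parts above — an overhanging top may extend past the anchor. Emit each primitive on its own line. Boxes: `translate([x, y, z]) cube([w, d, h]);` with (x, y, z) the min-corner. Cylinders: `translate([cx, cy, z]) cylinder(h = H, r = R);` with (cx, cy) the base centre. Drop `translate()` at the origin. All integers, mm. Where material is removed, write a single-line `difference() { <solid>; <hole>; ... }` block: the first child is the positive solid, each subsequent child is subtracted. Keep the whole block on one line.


difference() { translate([292, 343, 0]) cylinder(h = 704, r = 105); translate([292, 343, 0]) cylinder(h = 704, r = 43); }


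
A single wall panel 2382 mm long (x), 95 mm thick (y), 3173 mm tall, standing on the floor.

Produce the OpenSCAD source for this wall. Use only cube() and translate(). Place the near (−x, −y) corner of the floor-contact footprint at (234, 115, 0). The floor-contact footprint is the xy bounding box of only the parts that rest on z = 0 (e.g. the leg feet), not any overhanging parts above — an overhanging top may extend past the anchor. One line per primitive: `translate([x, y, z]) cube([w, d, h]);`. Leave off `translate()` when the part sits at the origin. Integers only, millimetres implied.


translate([234, 115, 0]) cube([2382, 95, 3173]);


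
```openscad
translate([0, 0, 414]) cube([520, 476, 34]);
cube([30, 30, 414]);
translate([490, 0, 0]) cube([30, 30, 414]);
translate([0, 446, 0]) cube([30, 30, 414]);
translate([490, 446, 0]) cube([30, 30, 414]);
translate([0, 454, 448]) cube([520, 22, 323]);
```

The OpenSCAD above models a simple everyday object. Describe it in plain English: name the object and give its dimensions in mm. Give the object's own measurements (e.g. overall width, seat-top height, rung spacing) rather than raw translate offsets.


A chair. The seat is a 520×476×34 mm slab with its top at z = 448 mm, on four 30×30 mm corner legs (flush with the seat edges, standing on z = 0). A flat backrest 22 mm thick, 323 mm tall, spans the full seat width and rises from the seat top along its +y edge, rear face flush with the rear of the seat.


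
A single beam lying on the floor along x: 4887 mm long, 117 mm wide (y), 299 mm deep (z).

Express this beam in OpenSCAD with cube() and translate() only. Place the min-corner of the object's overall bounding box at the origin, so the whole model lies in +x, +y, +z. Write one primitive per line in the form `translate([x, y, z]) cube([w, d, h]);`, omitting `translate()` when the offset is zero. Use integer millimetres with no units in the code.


cube([4887, 117, 299]);


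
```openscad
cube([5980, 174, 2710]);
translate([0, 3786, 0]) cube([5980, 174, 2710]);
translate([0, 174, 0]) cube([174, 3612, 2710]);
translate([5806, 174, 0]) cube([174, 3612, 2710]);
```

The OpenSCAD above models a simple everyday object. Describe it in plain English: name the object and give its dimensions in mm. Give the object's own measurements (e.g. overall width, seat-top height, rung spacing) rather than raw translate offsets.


The wall frame of a small rectangular building: four walls, each 2710 mm tall and 174 mm thick, enclosing a footprint 5980 mm (x) by 3960 mm (y) outside-to-outside, with no floor or roof. The front and back walls (the −y and +y sides) span the full width; the two side walls fit between them.


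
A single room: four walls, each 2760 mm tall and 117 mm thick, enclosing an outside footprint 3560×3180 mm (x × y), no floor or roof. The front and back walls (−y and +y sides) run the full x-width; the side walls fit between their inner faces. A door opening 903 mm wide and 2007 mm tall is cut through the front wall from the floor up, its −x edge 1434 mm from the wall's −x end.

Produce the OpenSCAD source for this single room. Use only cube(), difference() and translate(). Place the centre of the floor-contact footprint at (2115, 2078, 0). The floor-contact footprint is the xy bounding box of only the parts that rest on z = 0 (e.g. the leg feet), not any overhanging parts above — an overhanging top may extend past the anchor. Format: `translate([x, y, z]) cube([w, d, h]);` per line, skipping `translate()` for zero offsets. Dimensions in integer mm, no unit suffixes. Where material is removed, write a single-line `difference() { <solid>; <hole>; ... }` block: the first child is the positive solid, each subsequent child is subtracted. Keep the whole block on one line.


difference() { translate([335, 488, 0]) cube([3560, 117, 2760]); translate([1769, 488, 0]) cube([903, 117, 2007]); }
translate([335, 3551, 0]) cube([3560, 117, 2760]);
translate([335, 605, 0]) cube([117, 2946, 2760]);
translate([3778, 605, 0]) cube([117, 2946, 2760]);
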